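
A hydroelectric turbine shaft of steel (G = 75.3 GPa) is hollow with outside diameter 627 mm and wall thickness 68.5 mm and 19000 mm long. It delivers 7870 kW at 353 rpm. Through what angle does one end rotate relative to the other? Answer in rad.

ω = 2π·353/60 = 36.97 rad/s, so T = P/ω = 7870×10³ / 36.97 = 212900 N·m.
J = π(d_o⁴ − d_i⁴)/32 = π(0.627⁴ − 0.490⁴)/32 = 9.513×10^-3 m⁴.
θ = T·L/(G·J) = 212900 × 19.0 / (75.3×10⁹ × 9.513×10^-3) = 5.647×10^-3 rad.

0.00565 rad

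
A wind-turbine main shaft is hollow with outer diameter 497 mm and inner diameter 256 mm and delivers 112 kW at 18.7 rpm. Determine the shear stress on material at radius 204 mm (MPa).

ω = 2π·18.7/60 = 1.958 rad/s, so T = P/ω = 112×10³ / 1.958 = 57190 N·m.
J = π(d_o⁴ − d_i⁴)/32 = π(0.497⁴ − 0.256⁴)/32 = 5.568×10^-3 m⁴.
Shear stress varies linearly with radius: τ = T·r/J = 57190 × 0.204 / 5.568×10^-3 = 2.095×10^6 Pa.

2.10 MPa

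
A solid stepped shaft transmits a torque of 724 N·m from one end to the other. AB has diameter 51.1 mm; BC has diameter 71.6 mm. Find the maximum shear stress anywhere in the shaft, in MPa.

Under the same torque, τ_max = 16T/(πd³) is largest where d is smallest — segment AB (d = 51.1 mm).
τ_max = 16·724.0/(π·(0.0511)³) = 2.763×10^7 Pa.

27.6 MPa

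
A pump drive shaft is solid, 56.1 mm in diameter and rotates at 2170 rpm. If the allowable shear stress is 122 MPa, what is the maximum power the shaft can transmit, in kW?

961 kW

J = πd⁴/32 = π(0.0561)⁴/32 = 9.724×10^-7 m⁴.
T_max = τ_allow·J/r = 1.22×10^8 × 9.724×10^-7 / 0.0281 = 4229 N·m.
ω = 2π·2170/60 = 227.2 rad/s, so P_max = T_max·ω = 9.611×10^5 W.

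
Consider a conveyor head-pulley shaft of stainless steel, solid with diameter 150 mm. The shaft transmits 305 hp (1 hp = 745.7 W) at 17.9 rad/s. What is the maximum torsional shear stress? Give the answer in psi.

ω = 17.9 rad/s, so T = P/ω = 305×745.7 / 17.90 = 12710 N·m.
J = πd⁴/32 = π(0.150)⁴/32 = 4.970×10^-5 m⁴.
τ_max = T·r/J = 12710 × 0.0750 / 4.970×10^-5 = 1.917×10^7 Pa.

2780 psi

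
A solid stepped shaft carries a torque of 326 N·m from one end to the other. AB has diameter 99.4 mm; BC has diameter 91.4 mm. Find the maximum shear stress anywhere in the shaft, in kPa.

Under the same torque, τ_max = 16T/(πd³) is largest where d is smallest — segment BC (d = 91.4 mm).
τ_max = 16·326.0/(π·(0.0914)³) = 2.174×10^6 Pa.

2170 kPa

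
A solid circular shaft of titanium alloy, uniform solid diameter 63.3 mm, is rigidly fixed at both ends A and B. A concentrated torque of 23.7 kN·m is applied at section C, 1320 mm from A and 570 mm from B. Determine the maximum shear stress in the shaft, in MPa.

332 MPa

With uniform GJ and both ends fixed, compatibility θ_AC = θ_CB gives T_A·a = T_B·b, together with T_A + T_B = T₀.
T_A = T₀·b/(a+b) = 23700·570/1890 = 7148 N·m; T_B = 16550 N·m.
τ in each portion: τ_AC = 1.44×10^8 Pa, τ_CB = 3.32×10^8 Pa; maximum is in CB.
τ_max = T_CB·r/J = 16550·0.0316/1.58×10^-6 = 3.324×10^8 Pa.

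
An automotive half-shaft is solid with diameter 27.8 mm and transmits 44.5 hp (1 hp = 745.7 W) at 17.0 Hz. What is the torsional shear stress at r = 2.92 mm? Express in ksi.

2.24 ksi

ω = 2π·17.0 = 106.8 rad/s, so T = P/ω = 44.5×745.7 / 106.8 = 310.7 N·m.
J = πd⁴/32 = π(0.0278)⁴/32 = 5.864×10^-8 m⁴.
Shear stress varies linearly with radius: τ = T·r/J = 310.7 × 0.00292 / 5.864×10^-8 = 1.547×10^7 Pa.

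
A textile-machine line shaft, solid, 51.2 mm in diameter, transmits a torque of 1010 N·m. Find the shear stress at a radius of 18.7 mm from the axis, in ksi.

J = πd⁴/32 = π(0.0512)⁴/32 = 6.747×10^-7 m⁴.
Shear stress varies linearly with radius: τ = T·r/J = 1010 × 0.0187 / 6.747×10^-7 = 2.800×10^7 Pa.

4.06 ksi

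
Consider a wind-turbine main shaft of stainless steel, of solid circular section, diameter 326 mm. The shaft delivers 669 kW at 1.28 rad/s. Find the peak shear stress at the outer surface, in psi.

11100 psi

ω = 1.28 rad/s, so T = P/ω = 669×10³ / 1.280 = 522700 N·m.
J = πd⁴/32 = π(0.326)⁴/32 = 1.109×10^-3 m⁴.
τ_max = T·r/J = 522700 × 0.163 / 1.109×10^-3 = 7.683×10^7 Pa.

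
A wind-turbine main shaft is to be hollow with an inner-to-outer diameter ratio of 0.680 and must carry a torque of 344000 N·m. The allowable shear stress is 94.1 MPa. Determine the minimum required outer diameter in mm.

For a hollow shaft with d_i/d_o = 0.680: τ_max = 16T/(π d_o³ (1−k⁴)), so d_o = [16T/(π τ_allow (1−k⁴))]^(1/3) = [16·344000/(π·9.41×10^7·0.7862)]^(1/3) = 0.2872 m.

287 mm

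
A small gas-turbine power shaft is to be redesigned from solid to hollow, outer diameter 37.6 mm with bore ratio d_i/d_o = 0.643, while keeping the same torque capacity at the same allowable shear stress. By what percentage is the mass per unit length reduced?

33.5 %

Equal τ_max and T ⇒ the solid shaft needs d_s³ = d_o³(1−k⁴), so d_s = 37.6·(1−0.643⁴)^(1/3) = 35.32 mm.
Area ratio A_h/A_s = d_o²(1−k²)/d_s² = (1−k²)/(1−k⁴)^(2/3) = 0.6646.
Mass saving = 1 − 0.6646 = 33.5 %.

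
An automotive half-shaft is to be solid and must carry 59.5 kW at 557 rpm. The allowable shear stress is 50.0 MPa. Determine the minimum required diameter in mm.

47.0 mm

ω = 2π·557/60 = 58.33 rad/s, so T = P/ω = 59.5×10³ / 58.33 = 1020 N·m.
For a solid shaft τ_max = 16T/(πd³), so d = (16T/(π τ_allow))^(1/3) = (16·1020/(π·5.00×10^7))^(1/3) = 0.04701 m.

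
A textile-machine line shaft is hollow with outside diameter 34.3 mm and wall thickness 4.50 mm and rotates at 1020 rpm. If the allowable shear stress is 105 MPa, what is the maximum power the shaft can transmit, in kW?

62.6 kW

J = π(d_o⁴ − d_i⁴)/32 = π(0.0343⁴ − 0.0253⁴)/32 = 9.566×10^-8 m⁴.
T_max = τ_allow·J/r = 1.05×10^8 × 9.566×10^-8 / 0.0171 = 585.7 N·m.
ω = 2π·1020/60 = 106.8 rad/s, so P_max = T_max·ω = 6.256×10^4 W.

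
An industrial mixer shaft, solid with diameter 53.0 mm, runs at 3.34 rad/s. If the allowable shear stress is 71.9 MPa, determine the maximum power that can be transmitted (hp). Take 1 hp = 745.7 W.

J = πd⁴/32 = π(0.0530)⁴/32 = 7.746×10^-7 m⁴.
T_max = τ_allow·J/r = 7.19×10^7 × 7.746×10^-7 / 0.0265 = 2102 N·m.
ω = 3.34 rad/s, so P_max = T_max·ω = 7020 W.

9.41 hp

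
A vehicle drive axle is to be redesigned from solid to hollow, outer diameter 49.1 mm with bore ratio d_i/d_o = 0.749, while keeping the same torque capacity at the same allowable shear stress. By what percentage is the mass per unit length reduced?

43.5 %

Equal τ_max and T ⇒ the solid shaft needs d_s³ = d_o³(1−k⁴), so d_s = 49.1·(1−0.749⁴)^(1/3) = 43.29 mm.
Area ratio A_h/A_s = d_o²(1−k²)/d_s² = (1−k²)/(1−k⁴)^(2/3) = 0.5648.
Mass saving = 1 − 0.5648 = 43.5 %.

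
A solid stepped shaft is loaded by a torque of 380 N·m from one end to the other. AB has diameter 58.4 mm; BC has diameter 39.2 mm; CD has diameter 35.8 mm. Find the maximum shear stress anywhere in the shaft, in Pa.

4.22e7 Pa

Under the same torque, τ_max = 16T/(πd³) is largest where d is smallest — segment CD (d = 35.8 mm).
τ_max = 16·380.0/(π·(0.0358)³) = 4.218×10^7 Pa.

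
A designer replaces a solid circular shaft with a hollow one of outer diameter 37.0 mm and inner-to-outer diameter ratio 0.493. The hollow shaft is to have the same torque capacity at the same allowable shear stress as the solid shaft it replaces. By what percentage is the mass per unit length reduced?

Equal τ_max and T ⇒ the solid shaft needs d_s³ = d_o³(1−k⁴), so d_s = 37.0·(1−0.493⁴)^(1/3) = 36.26 mm.
Area ratio A_h/A_s = d_o²(1−k²)/d_s² = (1−k²)/(1−k⁴)^(2/3) = 0.7883.
Mass saving = 1 − 0.7883 = 21.2 %.

21.2 %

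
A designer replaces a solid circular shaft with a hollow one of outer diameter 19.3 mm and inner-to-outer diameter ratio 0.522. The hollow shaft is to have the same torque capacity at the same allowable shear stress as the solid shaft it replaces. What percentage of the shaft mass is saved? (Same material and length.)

Equal τ_max and T ⇒ the solid shaft needs d_s³ = d_o³(1−k⁴), so d_s = 19.3·(1−0.522⁴)^(1/3) = 18.81 mm.
Area ratio A_h/A_s = d_o²(1−k²)/d_s² = (1−k²)/(1−k⁴)^(2/3) = 0.7659.
Mass saving = 1 − 0.7659 = 23.4 %.

23.4 %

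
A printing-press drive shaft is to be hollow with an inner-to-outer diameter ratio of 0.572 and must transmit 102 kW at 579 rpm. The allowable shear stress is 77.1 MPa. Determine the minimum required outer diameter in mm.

49.9 mm

ω = 2π·579/60 = 60.63 rad/s, so T = P/ω = 102×10³ / 60.63 = 1682 N·m.
For a hollow shaft with d_i/d_o = 0.572: τ_max = 16T/(π d_o³ (1−k⁴)), so d_o = [16T/(π τ_allow (1−k⁴))]^(1/3) = [16·1682/(π·7.71×10^7·0.8930)]^(1/3) = 0.04993 m.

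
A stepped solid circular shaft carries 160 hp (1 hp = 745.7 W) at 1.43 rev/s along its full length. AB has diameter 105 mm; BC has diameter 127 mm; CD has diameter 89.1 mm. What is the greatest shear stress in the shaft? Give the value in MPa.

95.6 MPa

ω = 2π·1.43 = 8.985 rad/s, so T = P/ω = 160×745.7 / 8.985 = 13280 N·m.
Under the same torque, τ_max = 16T/(πd³) is largest where d is smallest — segment CD (d = 89.1 mm).
τ_max = 16·13280/(π·(0.0891)³) = 9.561×10^7 Pa.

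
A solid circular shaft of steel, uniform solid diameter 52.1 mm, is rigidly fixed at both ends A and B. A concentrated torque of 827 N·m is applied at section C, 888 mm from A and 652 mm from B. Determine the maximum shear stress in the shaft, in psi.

With uniform GJ and both ends fixed, compatibility θ_AC = θ_CB gives T_A·a = T_B·b, together with T_A + T_B = T₀.
T_A = T₀·b/(a+b) = 827.0·652/1540 = 350.1 N·m; T_B = 476.9 N·m.
τ in each portion: τ_AC = 1.26×10^7 Pa, τ_CB = 1.72×10^7 Pa; maximum is in CB.
τ_max = T_CB·r/J = 476.9·0.0261/7.23×10^-7 = 1.717×10^7 Pa.

2490 psi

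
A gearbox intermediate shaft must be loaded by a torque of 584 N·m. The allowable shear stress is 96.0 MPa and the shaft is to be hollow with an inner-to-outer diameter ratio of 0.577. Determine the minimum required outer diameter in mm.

32.7 mm

For a hollow shaft with d_i/d_o = 0.577: τ_max = 16T/(π d_o³ (1−k⁴)), so d_o = [16T/(π τ_allow (1−k⁴))]^(1/3) = [16·584.0/(π·9.60×10^7·0.8892)]^(1/3) = 0.03266 m.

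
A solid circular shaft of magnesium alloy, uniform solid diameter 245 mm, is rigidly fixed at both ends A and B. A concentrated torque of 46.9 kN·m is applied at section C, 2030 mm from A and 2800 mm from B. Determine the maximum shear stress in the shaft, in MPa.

9.42 MPa

With uniform GJ and both ends fixed, compatibility θ_AC = θ_CB gives T_A·a = T_B·b, together with T_A + T_B = T₀.
T_A = T₀·b/(a+b) = 46900·2800/4830 = 27190 N·m; T_B = 19710 N·m.
τ in each portion: τ_AC = 9.42×10^6 Pa, τ_CB = 6.83×10^6 Pa; maximum is in AC.
τ_max = T_AC·r/J = 27190·0.122/3.54×10^-4 = 9.416×10^6 Pa.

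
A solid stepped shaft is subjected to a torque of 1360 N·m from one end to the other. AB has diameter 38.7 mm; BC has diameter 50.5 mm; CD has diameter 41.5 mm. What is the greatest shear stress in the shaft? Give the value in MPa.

Under the same torque, τ_max = 16T/(πd³) is largest where d is smallest — segment AB (d = 38.7 mm).
τ_max = 16·1360/(π·(0.0387)³) = 1.195×10^8 Pa.

120 MPa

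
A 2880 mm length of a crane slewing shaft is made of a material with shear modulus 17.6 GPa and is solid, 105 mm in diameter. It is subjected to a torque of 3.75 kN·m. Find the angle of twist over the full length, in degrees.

J = πd⁴/32 = π(0.105)⁴/32 = 1.193×10^-5 m⁴.
θ = T·L/(G·J) = 3750 × 2.88 / (17.6×10⁹ × 1.193×10^-5) = 0.05142 rad.

2.95°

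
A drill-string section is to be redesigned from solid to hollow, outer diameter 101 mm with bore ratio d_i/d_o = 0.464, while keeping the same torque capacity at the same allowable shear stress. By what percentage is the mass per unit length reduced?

Equal τ_max and T ⇒ the solid shaft needs d_s³ = d_o³(1−k⁴), so d_s = 101·(1−0.464⁴)^(1/3) = 99.41 mm.
Area ratio A_h/A_s = d_o²(1−k²)/d_s² = (1−k²)/(1−k⁴)^(2/3) = 0.8099.
Mass saving = 1 − 0.8099 = 19.0 %.

19.0 %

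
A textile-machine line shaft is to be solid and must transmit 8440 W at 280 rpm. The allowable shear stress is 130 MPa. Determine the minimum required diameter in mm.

22.4 mm

ω = 2π·280/60 = 29.32 rad/s, so T = P/ω = 8440 / 29.32 = 287.8 N·m.
For a solid shaft τ_max = 16T/(πd³), so d = (16T/(π τ_allow))^(1/3) = (16·287.8/(π·1.30×10^8))^(1/3) = 0.02242 m.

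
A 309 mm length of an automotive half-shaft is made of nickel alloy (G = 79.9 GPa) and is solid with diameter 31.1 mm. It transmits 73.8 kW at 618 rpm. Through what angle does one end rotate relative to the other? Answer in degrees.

ω = 2π·618/60 = 64.72 rad/s, so T = P/ω = 73.8×10³ / 64.72 = 1140 N·m.
J = πd⁴/32 = π(0.0311)⁴/32 = 9.184×10^-8 m⁴.
θ = T·L/(G·J) = 1140 × 0.309 / (79.9×10⁹ × 9.184×10^-8) = 0.04802 rad.

2.75°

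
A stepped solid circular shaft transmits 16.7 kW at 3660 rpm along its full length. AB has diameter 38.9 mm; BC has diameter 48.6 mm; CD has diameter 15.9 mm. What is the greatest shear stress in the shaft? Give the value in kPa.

55200 kPa

ω = 2π·3660/60 = 383.3 rad/s, so T = P/ω = 16.7×10³ / 383.3 = 43.57 N·m.
Under the same torque, τ_max = 16T/(πd³) is largest where d is smallest — segment CD (d = 15.9 mm).
τ_max = 16·43.57/(π·(0.0159)³) = 5.521×10^7 Pa.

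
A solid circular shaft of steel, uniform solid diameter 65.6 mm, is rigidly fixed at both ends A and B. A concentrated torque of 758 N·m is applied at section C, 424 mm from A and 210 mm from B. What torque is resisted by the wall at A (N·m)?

251 N·m

With uniform GJ and both ends fixed, compatibility θ_AC = θ_CB gives T_A·a = T_B·b, together with T_A + T_B = T₀.
T_A = T₀·b/(a+b) = 758.0·210/634.0 = 251.1 N·m; T_B = 506.9 N·m.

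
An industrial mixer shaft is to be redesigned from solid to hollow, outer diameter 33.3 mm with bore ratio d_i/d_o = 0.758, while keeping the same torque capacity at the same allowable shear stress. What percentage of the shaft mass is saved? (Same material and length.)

44.4 %

Equal τ_max and T ⇒ the solid shaft needs d_s³ = d_o³(1−k⁴), so d_s = 33.3·(1−0.758⁴)^(1/3) = 29.14 mm.
Area ratio A_h/A_s = d_o²(1−k²)/d_s² = (1−k²)/(1−k⁴)^(2/3) = 0.5557.
Mass saving = 1 − 0.5557 = 44.4 %.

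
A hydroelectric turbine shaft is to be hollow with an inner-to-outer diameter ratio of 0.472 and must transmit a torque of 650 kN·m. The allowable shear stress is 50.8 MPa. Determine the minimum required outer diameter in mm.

409 mm

For a hollow shaft with d_i/d_o = 0.472: τ_max = 16T/(π d_o³ (1−k⁴)), so d_o = [16T/(π τ_allow (1−k⁴))]^(1/3) = [16·650000/(π·5.08×10^7·0.9504)]^(1/3) = 0.4093 m.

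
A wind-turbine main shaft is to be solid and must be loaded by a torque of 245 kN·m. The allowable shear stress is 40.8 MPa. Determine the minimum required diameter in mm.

For a solid shaft τ_max = 16T/(πd³), so d = (16T/(π τ_allow))^(1/3) = (16·245000/(π·4.08×10^7))^(1/3) = 0.3127 m.

313 mm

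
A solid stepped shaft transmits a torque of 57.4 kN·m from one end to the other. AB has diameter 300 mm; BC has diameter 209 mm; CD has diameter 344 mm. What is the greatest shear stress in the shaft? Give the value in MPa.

Under the same torque, τ_max = 16T/(πd³) is largest where d is smallest — segment BC (d = 209 mm).
τ_max = 16·57400/(π·(0.209)³) = 3.202×10^7 Pa.

32.0 MPa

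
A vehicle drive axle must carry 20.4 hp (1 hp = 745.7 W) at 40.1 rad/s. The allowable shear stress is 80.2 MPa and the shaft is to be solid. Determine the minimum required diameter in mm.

28.9 mm

ω = 40.1 rad/s, so T = P/ω = 20.4×745.7 / 40.10 = 379.4 N·m.
For a solid shaft τ_max = 16T/(πd³), so d = (16T/(π τ_allow))^(1/3) = (16·379.4/(π·8.02×10^7))^(1/3) = 0.02888 m.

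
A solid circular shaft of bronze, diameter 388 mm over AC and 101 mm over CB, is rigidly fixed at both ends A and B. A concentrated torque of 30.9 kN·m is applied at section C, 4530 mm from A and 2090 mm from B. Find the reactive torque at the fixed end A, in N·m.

30600 N·m

Compatibility: T_A·a/J_AC = T_B·b/J_CB with T_A + T_B = T₀.
J_AC = 2.22×10^-3 m⁴, J_CB = 1.02×10^-5 m⁴, so T_A = T₀·(J_AC/a)/((J_AC/a)+(J_CB/b)) = 30600 N·m, T_B = 304.5 N·m.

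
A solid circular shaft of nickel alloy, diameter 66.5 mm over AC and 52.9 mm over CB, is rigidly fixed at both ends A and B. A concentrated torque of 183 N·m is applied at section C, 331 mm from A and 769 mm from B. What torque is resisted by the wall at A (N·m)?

Compatibility: T_A·a/J_AC = T_B·b/J_CB with T_A + T_B = T₀.
J_AC = 1.92×10^-6 m⁴, J_CB = 7.69×10^-7 m⁴, so T_A = T₀·(J_AC/a)/((J_AC/a)+(J_CB/b)) = 156.1 N·m, T_B = 26.90 N·m.

156 N·m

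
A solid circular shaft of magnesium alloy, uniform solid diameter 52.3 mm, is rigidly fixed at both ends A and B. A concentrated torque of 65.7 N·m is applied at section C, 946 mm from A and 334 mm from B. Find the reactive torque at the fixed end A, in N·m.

17.1 N·m

With uniform GJ and both ends fixed, compatibility θ_AC = θ_CB gives T_A·a = T_B·b, together with T_A + T_B = T₀.
T_A = T₀·b/(a+b) = 65.70·334/1280 = 17.14 N·m; T_B = 48.56 N·m.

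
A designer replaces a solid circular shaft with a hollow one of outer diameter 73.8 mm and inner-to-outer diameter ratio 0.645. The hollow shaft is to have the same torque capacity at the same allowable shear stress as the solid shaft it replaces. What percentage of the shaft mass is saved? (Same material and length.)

Equal τ_max and T ⇒ the solid shaft needs d_s³ = d_o³(1−k⁴), so d_s = 73.8·(1−0.645⁴)^(1/3) = 69.27 mm.
Area ratio A_h/A_s = d_o²(1−k²)/d_s² = (1−k²)/(1−k⁴)^(2/3) = 0.6629.
Mass saving = 1 − 0.6629 = 33.7 %.

33.7 %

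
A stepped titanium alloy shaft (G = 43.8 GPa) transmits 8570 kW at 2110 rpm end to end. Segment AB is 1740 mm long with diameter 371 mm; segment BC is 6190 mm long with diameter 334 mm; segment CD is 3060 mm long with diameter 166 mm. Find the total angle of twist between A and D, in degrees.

ω = 2π·2110/60 = 221.0 rad/s, so T = P/ω = 8570×10³ / 221.0 = 38790 N·m.
J_AB = π(0.371)⁴/32 = 1.86×10^-3 m⁴; J_BC = π(0.334)⁴/32 = 1.22×10^-3 m⁴; J_CD = π(0.166)⁴/32 = 7.45×10^-5 m⁴.
θ = (T/G)·Σ L_i/J_i = (38790/43.8×10⁹)·(1.74/1.86×10^-3 + 6.19/1.22×10^-3 + 3.06/7.45×10^-5) = 0.04166 rad.

2.39°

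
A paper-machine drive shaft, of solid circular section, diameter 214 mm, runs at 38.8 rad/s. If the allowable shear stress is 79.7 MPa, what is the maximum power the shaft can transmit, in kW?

J = πd⁴/32 = π(0.214)⁴/32 = 2.059×10^-4 m⁴.
T_max = τ_allow·J/r = 7.97×10^7 × 2.059×10^-4 / 0.107 = 153400 N·m.
ω = 38.8 rad/s, so P_max = T_max·ω = 5.951×10^6 W.

5950 kW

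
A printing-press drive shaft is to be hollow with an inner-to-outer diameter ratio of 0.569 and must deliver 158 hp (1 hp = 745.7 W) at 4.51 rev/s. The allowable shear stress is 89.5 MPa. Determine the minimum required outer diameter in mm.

ω = 2π·4.51 = 28.34 rad/s, so T = P/ω = 158×745.7 / 28.34 = 4158 N·m.
For a hollow shaft with d_i/d_o = 0.569: τ_max = 16T/(π d_o³ (1−k⁴)), so d_o = [16T/(π τ_allow (1−k⁴))]^(1/3) = [16·4158/(π·8.95×10^7·0.8952)]^(1/3) = 0.06418 m.

64.2 mm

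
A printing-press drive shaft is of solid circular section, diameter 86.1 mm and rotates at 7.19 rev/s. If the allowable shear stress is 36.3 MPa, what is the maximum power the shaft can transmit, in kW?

J = πd⁴/32 = π(0.0861)⁴/32 = 5.395×10^-6 m⁴.
T_max = τ_allow·J/r = 3.63×10^7 × 5.395×10^-6 / 0.0430 = 4549 N·m.
ω = 2π·7.19 = 45.18 rad/s, so P_max = T_max·ω = 2.055×10^5 W.

206 kW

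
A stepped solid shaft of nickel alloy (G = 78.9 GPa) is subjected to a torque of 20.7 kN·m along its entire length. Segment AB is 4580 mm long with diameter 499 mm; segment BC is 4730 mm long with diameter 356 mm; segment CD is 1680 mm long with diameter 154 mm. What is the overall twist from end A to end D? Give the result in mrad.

J_AB = π(0.499)⁴/32 = 6.09×10^-3 m⁴; J_BC = π(0.356)⁴/32 = 1.58×10^-3 m⁴; J_CD = π(0.154)⁴/32 = 5.52×10^-5 m⁴.
θ = (T/G)·Σ L_i/J_i = (20700/78.9×10⁹)·(4.58/6.09×10^-3 + 4.73/1.58×10^-3 + 1.68/5.52×10^-5) = 8.967×10^-3 rad.

8.97 mrad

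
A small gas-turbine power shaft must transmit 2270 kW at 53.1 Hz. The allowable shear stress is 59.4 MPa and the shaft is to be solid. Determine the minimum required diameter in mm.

83.6 mm

ω = 2π·53.1 = 333.6 rad/s, so T = P/ω = 2270×10³ / 333.6 = 6804 N·m.
For a solid shaft τ_max = 16T/(πd³), so d = (16T/(π τ_allow))^(1/3) = (16·6804/(π·5.94×10^7))^(1/3) = 0.08356 m.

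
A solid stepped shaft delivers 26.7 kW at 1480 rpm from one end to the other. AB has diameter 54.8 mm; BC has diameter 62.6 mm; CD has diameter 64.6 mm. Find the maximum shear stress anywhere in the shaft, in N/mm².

5.33 N/mm²

ω = 2π·1480/60 = 155.0 rad/s, so T = P/ω = 26.7×10³ / 155.0 = 172.3 N·m.
Under the same torque, τ_max = 16T/(πd³) is largest where d is smallest — segment AB (d = 54.8 mm).
τ_max = 16·172.3/(π·(0.0548)³) = 5.331×10^6 Pa.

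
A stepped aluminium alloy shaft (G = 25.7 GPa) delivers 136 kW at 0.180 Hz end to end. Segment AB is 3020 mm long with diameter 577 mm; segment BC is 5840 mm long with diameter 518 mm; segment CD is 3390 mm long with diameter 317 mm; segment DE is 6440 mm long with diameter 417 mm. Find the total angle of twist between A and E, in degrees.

ω = 2π·0.180 = 1.131 rad/s, so T = P/ω = 136×10³ / 1.131 = 120300 N·m.
J_AB = π(0.577)⁴/32 = 0.0109 m⁴; J_BC = π(0.518)⁴/32 = 7.07×10^-3 m⁴; J_CD = π(0.317)⁴/32 = 9.91×10^-4 m⁴; J_DE = π(0.417)⁴/32 = 2.97×10^-3 m⁴.
θ = (T/G)·Σ L_i/J_i = (120300/25.7×10⁹)·(3.02/0.0109 + 5.84/7.07×10^-3 + 3.39/9.91×10^-4 + 6.44/2.97×10^-3) = 0.03131 rad.

1.79°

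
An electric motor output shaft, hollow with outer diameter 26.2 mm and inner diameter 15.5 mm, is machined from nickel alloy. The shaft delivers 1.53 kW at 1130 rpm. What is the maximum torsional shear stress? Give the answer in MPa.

4.17 MPa

ω = 2π·1130/60 = 118.3 rad/s, so T = P/ω = 1.53×10³ / 118.3 = 12.93 N·m.
J = π(d_o⁴ − d_i⁴)/32 = π(0.0262⁴ − 0.0155⁴)/32 = 4.059×10^-8 m⁴.
τ_max = T·r/J = 12.93 × 0.0131 / 4.059×10^-8 = 4.173×10^6 Pa.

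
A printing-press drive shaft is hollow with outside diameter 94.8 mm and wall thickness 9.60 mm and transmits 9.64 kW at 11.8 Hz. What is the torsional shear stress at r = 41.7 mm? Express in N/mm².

ω = 2π·11.8 = 74.14 rad/s, so T = P/ω = 9.64×10³ / 74.14 = 130.0 N·m.
J = π(d_o⁴ − d_i⁴)/32 = π(0.0948⁴ − 0.0756⁴)/32 = 4.722×10^-6 m⁴.
Shear stress varies linearly with radius: τ = T·r/J = 130.0 × 0.0417 / 4.722×10^-6 = 1.148×10^6 Pa.

1.15 N/mm²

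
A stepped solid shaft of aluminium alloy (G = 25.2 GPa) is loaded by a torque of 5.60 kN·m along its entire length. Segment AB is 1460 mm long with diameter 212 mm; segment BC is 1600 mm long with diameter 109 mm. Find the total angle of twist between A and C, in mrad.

J_AB = π(0.212)⁴/32 = 1.98×10^-4 m⁴; J_BC = π(0.109)⁴/32 = 1.39×10^-5 m⁴.
θ = (T/G)·Σ L_i/J_i = (5600/25.2×10⁹)·(1.46/1.98×10^-4 + 1.60/1.39×10^-5) = 0.02729 rad.

27.3 mrad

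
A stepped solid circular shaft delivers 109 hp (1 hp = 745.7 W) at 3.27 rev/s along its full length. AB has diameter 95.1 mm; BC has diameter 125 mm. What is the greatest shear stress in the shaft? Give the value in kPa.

23400 kPa

ω = 2π·3.27 = 20.55 rad/s, so T = P/ω = 109×745.7 / 20.55 = 3956 N·m.
Under the same torque, τ_max = 16T/(πd³) is largest where d is smallest — segment AB (d = 95.1 mm).
τ_max = 16·3956/(π·(0.0951)³) = 2.343×10^7 Pa.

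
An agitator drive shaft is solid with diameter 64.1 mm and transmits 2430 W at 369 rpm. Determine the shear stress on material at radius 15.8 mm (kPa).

ω = 2π·369/60 = 38.64 rad/s, so T = P/ω = 2430 / 38.64 = 62.89 N·m.
J = πd⁴/32 = π(0.0641)⁴/32 = 1.657×10^-6 m⁴.
Shear stress varies linearly with radius: τ = T·r/J = 62.89 × 0.0158 / 1.657×10^-6 = 5.995×10^5 Pa.

599 kPa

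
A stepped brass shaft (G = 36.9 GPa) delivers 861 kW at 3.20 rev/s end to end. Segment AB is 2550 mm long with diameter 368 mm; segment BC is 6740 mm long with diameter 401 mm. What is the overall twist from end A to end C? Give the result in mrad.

ω = 2π·3.20 = 20.11 rad/s, so T = P/ω = 861×10³ / 20.11 = 42820 N·m.
J_AB = π(0.368)⁴/32 = 1.80×10^-3 m⁴; J_BC = π(0.401)⁴/32 = 2.54×10^-3 m⁴.
θ = (T/G)·Σ L_i/J_i = (42820/36.9×10⁹)·(2.55/1.80×10^-3 + 6.74/2.54×10^-3) = 4.725×10^-3 rad.

4.72 mrad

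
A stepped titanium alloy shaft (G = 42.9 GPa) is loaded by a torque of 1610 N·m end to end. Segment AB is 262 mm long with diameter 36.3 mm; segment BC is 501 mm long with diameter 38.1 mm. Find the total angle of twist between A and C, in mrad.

149 mrad

J_AB = π(0.0363)⁴/32 = 1.70×10^-7 m⁴; J_BC = π(0.0381)⁴/32 = 2.07×10^-7 m⁴.
θ = (T/G)·Σ L_i/J_i = (1610/42.9×10⁹)·(0.262/1.70×10^-7 + 0.501/2.07×10^-7) = 0.1486 rad.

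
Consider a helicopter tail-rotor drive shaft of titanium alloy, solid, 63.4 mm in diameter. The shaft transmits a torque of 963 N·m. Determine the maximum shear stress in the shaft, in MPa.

J = πd⁴/32 = π(0.0634)⁴/32 = 1.586×10^-6 m⁴.
τ_max = T·r/J = 963.0 × 0.0317 / 1.586×10^-6 = 1.925×10^7 Pa.

19.2 MPa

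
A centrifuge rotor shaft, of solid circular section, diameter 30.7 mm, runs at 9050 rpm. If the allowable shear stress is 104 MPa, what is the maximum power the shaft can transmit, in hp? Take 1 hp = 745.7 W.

J = πd⁴/32 = π(0.0307)⁴/32 = 8.721×10^-8 m⁴.
T_max = τ_allow·J/r = 1.04×10^8 × 8.721×10^-8 / 0.0153 = 590.9 N·m.
ω = 2π·9050/60 = 947.7 rad/s, so P_max = T_max·ω = 5.600×10^5 W.

751 hp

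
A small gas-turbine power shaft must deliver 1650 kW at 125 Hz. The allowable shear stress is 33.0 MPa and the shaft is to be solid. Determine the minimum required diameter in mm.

ω = 2π·125 = 785.4 rad/s, so T = P/ω = 1650×10³ / 785.4 = 2101 N·m.
For a solid shaft τ_max = 16T/(πd³), so d = (16T/(π τ_allow))^(1/3) = (16·2101/(π·3.30×10^7))^(1/3) = 0.06870 m.

68.7 mm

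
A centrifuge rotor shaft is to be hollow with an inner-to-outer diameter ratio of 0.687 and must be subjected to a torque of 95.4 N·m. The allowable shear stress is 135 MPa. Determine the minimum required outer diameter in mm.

For a hollow shaft with d_i/d_o = 0.687: τ_max = 16T/(π d_o³ (1−k⁴)), so d_o = [16T/(π τ_allow (1−k⁴))]^(1/3) = [16·95.40/(π·1.35×10^8·0.7772)]^(1/3) = 0.01667 m.

16.7 mm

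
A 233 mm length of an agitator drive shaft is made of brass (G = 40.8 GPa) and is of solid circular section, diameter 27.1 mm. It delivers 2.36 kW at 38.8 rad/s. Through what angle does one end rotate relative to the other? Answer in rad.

0.00656 rad

ω = 38.8 rad/s, so T = P/ω = 2.36×10³ / 38.80 = 60.82 N·m.
J = πd⁴/32 = π(0.0271)⁴/32 = 5.295×10^-8 m⁴.
θ = T·L/(G·J) = 60.82 × 0.233 / (40.8×10⁹ × 5.295×10^-8) = 6.560×10^-3 rad.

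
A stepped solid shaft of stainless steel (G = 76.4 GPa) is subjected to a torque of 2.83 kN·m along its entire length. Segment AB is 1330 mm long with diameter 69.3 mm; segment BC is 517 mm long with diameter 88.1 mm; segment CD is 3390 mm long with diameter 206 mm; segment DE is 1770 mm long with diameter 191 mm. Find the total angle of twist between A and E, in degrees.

1.50°

J_AB = π(0.0693)⁴/32 = 2.26×10^-6 m⁴; J_BC = π(0.0881)⁴/32 = 5.91×10^-6 m⁴; J_CD = π(0.206)⁴/32 = 1.77×10^-4 m⁴; J_DE = π(0.191)⁴/32 = 1.31×10^-4 m⁴.
θ = (T/G)·Σ L_i/J_i = (2830/76.4×10⁹)·(1.33/2.26×10^-6 + 0.517/5.91×10^-6 + 3.39/1.77×10^-4 + 1.77/1.31×10^-4) = 0.02621 rad.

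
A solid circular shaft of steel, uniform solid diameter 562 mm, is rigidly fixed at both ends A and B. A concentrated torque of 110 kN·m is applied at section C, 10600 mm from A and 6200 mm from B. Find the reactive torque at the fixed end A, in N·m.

40600 N·m

With uniform GJ and both ends fixed, compatibility θ_AC = θ_CB gives T_A·a = T_B·b, together with T_A + T_B = T₀.
T_A = T₀·b/(a+b) = 110000·6200/16800 = 40600 N·m; T_B = 69400 N·m.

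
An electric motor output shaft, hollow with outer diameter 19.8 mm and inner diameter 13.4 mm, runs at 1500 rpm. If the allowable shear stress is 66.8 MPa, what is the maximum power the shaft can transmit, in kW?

12.6 kW

J = π(d_o⁴ − d_i⁴)/32 = π(0.0198⁴ − 0.0134⁴)/32 = 1.192×10^-8 m⁴.
T_max = τ_allow·J/r = 6.68×10^7 × 1.192×10^-8 / 0.00990 = 80.45 N·m.
ω = 2π·1500/60 = 157.1 rad/s, so P_max = T_max·ω = 1.264×10^4 W.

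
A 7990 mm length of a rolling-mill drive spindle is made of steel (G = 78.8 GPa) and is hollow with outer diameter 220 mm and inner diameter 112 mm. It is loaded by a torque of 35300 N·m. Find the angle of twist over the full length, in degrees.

0.956°

J = π(d_o⁴ − d_i⁴)/32 = π(0.220⁴ − 0.112⁴)/32 = 2.145×10^-4 m⁴.
θ = T·L/(G·J) = 35300 × 7.99 / (78.8×10⁹ × 2.145×10^-4) = 0.01668 rad.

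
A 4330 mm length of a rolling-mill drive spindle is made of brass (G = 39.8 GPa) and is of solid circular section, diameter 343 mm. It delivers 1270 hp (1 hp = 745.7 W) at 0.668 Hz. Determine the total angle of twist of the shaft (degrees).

1.04°

ω = 2π·0.668 = 4.197 rad/s, so T = P/ω = 1270×745.7 / 4.197 = 225600 N·m.
J = πd⁴/32 = π(0.343)⁴/32 = 1.359×10^-3 m⁴.
θ = T·L/(G·J) = 225600 × 4.33 / (39.8×10⁹ × 1.359×10^-3) = 0.01807 rad.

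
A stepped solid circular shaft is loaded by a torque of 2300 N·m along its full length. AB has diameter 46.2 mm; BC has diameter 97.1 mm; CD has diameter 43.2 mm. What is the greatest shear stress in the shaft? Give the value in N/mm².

Under the same torque, τ_max = 16T/(πd³) is largest where d is smallest — segment CD (d = 43.2 mm).
τ_max = 16·2300/(π·(0.0432)³) = 1.453×10^8 Pa.

145 N/mm²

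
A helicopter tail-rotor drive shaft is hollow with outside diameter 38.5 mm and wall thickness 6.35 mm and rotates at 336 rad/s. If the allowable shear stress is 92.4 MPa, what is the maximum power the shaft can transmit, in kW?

278 kW

J = π(d_o⁴ − d_i⁴)/32 = π(0.0385⁴ − 0.0258⁴)/32 = 1.722×10^-7 m⁴.
T_max = τ_allow·J/r = 9.24×10^7 × 1.722×10^-7 / 0.0192 = 826.5 N·m.
ω = 336 rad/s, so P_max = T_max·ω = 2.777×10^5 W.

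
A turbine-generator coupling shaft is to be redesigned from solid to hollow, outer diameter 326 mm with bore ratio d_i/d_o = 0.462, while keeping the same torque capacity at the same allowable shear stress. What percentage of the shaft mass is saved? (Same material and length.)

Equal τ_max and T ⇒ the solid shaft needs d_s³ = d_o³(1−k⁴), so d_s = 326·(1−0.462⁴)^(1/3) = 321.0 mm.
Area ratio A_h/A_s = d_o²(1−k²)/d_s² = (1−k²)/(1−k⁴)^(2/3) = 0.8114.
Mass saving = 1 − 0.8114 = 18.9 %.

18.9 %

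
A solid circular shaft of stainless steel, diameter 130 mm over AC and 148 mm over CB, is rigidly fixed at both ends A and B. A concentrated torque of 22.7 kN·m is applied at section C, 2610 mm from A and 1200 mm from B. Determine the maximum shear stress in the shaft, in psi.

Compatibility: T_A·a/J_AC = T_B·b/J_CB with T_A + T_B = T₀.
J_AC = 2.80×10^-5 m⁴, J_CB = 4.71×10^-5 m⁴, so T_A = T₀·(J_AC/a)/((J_AC/a)+(J_CB/b)) = 4878 N·m, T_B = 17820 N·m.
τ in each portion: τ_AC = 1.13×10^7 Pa, τ_CB = 2.80×10^7 Pa; maximum is in CB.
τ_max = T_CB·r/J = 17820·0.0740/4.71×10^-5 = 2.800×10^7 Pa.

4060 psi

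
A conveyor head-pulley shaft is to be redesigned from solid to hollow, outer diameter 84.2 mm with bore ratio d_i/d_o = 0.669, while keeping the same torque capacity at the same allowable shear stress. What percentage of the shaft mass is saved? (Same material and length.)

Equal τ_max and T ⇒ the solid shaft needs d_s³ = d_o³(1−k⁴), so d_s = 84.2·(1−0.669⁴)^(1/3) = 78.15 mm.
Area ratio A_h/A_s = d_o²(1−k²)/d_s² = (1−k²)/(1−k⁴)^(2/3) = 0.6412.
Mass saving = 1 − 0.6412 = 35.9 %.

35.9 %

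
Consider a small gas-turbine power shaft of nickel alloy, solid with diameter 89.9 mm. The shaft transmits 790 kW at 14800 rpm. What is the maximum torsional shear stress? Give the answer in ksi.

ω = 2π·14800/60 = 1550 rad/s, so T = P/ω = 790×10³ / 1550 = 509.7 N·m.
J = πd⁴/32 = π(0.0899)⁴/32 = 6.413×10^-6 m⁴.
τ_max = T·r/J = 509.7 × 0.0450 / 6.413×10^-6 = 3.573×10^6 Pa.

0.518 ksi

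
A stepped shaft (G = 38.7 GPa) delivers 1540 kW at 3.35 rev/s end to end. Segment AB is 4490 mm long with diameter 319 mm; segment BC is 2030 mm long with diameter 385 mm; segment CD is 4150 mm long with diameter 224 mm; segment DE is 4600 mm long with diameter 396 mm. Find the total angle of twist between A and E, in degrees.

2.61°

ω = 2π·3.35 = 21.05 rad/s, so T = P/ω = 1540×10³ / 21.05 = 73160 N·m.
J_AB = π(0.319)⁴/32 = 1.02×10^-3 m⁴; J_BC = π(0.385)⁴/32 = 2.16×10^-3 m⁴; J_CD = π(0.224)⁴/32 = 2.47×10^-4 m⁴; J_DE = π(0.396)⁴/32 = 2.41×10^-3 m⁴.
θ = (T/G)·Σ L_i/J_i = (73160/38.7×10⁹)·(4.49/1.02×10^-3 + 2.03/2.16×10^-3 + 4.15/2.47×10^-4 + 4.60/2.41×10^-3) = 0.04547 rad.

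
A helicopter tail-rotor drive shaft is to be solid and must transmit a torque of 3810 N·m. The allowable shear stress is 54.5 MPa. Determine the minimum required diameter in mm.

For a solid shaft τ_max = 16T/(πd³), so d = (16T/(π τ_allow))^(1/3) = (16·3810/(π·5.45×10^7))^(1/3) = 0.07088 m.

70.9 mm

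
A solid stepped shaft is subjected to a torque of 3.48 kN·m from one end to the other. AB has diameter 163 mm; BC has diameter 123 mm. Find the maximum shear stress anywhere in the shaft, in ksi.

Under the same torque, τ_max = 16T/(πd³) is largest where d is smallest — segment BC (d = 123 mm).
τ_max = 16·3480/(π·(0.123)³) = 9.524×10^6 Pa.

1.38 ksi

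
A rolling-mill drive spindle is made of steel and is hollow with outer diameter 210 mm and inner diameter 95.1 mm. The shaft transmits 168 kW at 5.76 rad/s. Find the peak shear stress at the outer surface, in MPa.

16.7 MPa

ω = 5.76 rad/s, so T = P/ω = 168×10³ / 5.760 = 29170 N·m.
J = π(d_o⁴ − d_i⁴)/32 = π(0.210⁴ − 0.0951⁴)/32 = 1.829×10^-4 m⁴.
τ_max = T·r/J = 29170 × 0.105 / 1.829×10^-4 = 1.674×10^7 Pa.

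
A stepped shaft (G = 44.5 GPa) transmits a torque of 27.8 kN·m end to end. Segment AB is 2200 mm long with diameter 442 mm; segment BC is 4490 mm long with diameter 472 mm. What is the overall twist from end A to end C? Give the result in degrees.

J_AB = π(0.442)⁴/32 = 3.75×10^-3 m⁴; J_BC = π(0.472)⁴/32 = 4.87×10^-3 m⁴.
θ = (T/G)·Σ L_i/J_i = (27800/44.5×10⁹)·(2.20/3.75×10^-3 + 4.49/4.87×10^-3) = 9.424×10^-4 rad.

0.0540°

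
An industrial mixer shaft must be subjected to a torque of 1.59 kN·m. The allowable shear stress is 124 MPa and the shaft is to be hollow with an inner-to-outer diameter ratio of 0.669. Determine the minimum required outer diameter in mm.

43.4 mm

For a hollow shaft with d_i/d_o = 0.669: τ_max = 16T/(π d_o³ (1−k⁴)), so d_o = [16T/(π τ_allow (1−k⁴))]^(1/3) = [16·1590/(π·1.24×10^8·0.7997)]^(1/3) = 0.04339 m.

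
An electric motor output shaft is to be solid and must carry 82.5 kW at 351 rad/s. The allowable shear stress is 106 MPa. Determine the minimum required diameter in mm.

ω = 351 rad/s, so T = P/ω = 82.5×10³ / 351.0 = 235.0 N·m.
For a solid shaft τ_max = 16T/(πd³), so d = (16T/(π τ_allow))^(1/3) = (16·235.0/(π·1.06×10^8))^(1/3) = 0.02244 m.

22.4 mm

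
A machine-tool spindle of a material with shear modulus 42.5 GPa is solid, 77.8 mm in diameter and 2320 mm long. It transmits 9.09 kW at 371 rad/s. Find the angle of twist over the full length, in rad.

3.72e-4 rad

ω = 371 rad/s, so T = P/ω = 9.09×10³ / 371.0 = 24.50 N·m.
J = πd⁴/32 = π(0.0778)⁴/32 = 3.597×10^-6 m⁴.
θ = T·L/(G·J) = 24.50 × 2.32 / (42.5×10⁹ × 3.597×10^-6) = 3.719×10^-4 rad.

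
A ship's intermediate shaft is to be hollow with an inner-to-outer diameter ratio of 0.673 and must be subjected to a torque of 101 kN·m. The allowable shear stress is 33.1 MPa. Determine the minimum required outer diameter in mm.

269 mm

For a hollow shaft with d_i/d_o = 0.673: τ_max = 16T/(π d_o³ (1−k⁴)), so d_o = [16T/(π τ_allow (1−k⁴))]^(1/3) = [16·101000/(π·3.31×10^7·0.7949)]^(1/3) = 0.2694 m.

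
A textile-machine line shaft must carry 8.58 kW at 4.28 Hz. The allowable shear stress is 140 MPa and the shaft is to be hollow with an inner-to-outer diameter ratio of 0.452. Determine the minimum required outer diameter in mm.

23.0 mm

ω = 2π·4.28 = 26.89 rad/s, so T = P/ω = 8.58×10³ / 26.89 = 319.1 N·m.
For a hollow shaft with d_i/d_o = 0.452: τ_max = 16T/(π d_o³ (1−k⁴)), so d_o = [16T/(π τ_allow (1−k⁴))]^(1/3) = [16·319.1/(π·1.40×10^8·0.9583)]^(1/3) = 0.02297 m.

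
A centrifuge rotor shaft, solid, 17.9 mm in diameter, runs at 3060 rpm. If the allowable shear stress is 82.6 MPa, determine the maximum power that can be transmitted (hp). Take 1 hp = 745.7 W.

40.0 hp

J = πd⁴/32 = π(0.0179)⁴/32 = 1.008×10^-8 m⁴.
T_max = τ_allow·J/r = 8.26×10^7 × 1.008×10^-8 / 0.00895 = 93.02 N·m.
ω = 2π·3060/60 = 320.4 rad/s, so P_max = T_max·ω = 2.981×10^4 W.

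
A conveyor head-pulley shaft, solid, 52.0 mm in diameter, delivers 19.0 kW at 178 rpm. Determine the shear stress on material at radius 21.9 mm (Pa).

3.11e7 Pa

ω = 2π·178/60 = 18.64 rad/s, so T = P/ω = 19.0×10³ / 18.64 = 1019 N·m.
J = πd⁴/32 = π(0.0520)⁴/32 = 7.178×10^-7 m⁴.
Shear stress varies linearly with radius: τ = T·r/J = 1019 × 0.0219 / 7.178×10^-7 = 3.110×10^7 Pa.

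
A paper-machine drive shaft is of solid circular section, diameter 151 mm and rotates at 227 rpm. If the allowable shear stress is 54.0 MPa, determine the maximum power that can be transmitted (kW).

J = πd⁴/32 = π(0.151)⁴/32 = 5.104×10^-5 m⁴.
T_max = τ_allow·J/r = 5.40×10^7 × 5.104×10^-5 / 0.0755 = 36510 N·m.
ω = 2π·227/60 = 23.77 rad/s, so P_max = T_max·ω = 8.678×10^5 W.

868 kW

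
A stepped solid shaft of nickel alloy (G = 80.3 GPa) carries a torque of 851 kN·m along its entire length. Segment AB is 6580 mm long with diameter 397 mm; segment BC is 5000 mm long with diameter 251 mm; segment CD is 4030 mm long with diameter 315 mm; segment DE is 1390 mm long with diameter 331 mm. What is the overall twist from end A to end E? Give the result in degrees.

12.7°

J_AB = π(0.397)⁴/32 = 2.44×10^-3 m⁴; J_BC = π(0.251)⁴/32 = 3.90×10^-4 m⁴; J_CD = π(0.315)⁴/32 = 9.67×10^-4 m⁴; J_DE = π(0.331)⁴/32 = 1.18×10^-3 m⁴.
θ = (T/G)·Σ L_i/J_i = (851000/80.3×10⁹)·(6.58/2.44×10^-3 + 5.00/3.90×10^-4 + 4.03/9.67×10^-4 + 1.39/1.18×10^-3) = 0.2213 rad.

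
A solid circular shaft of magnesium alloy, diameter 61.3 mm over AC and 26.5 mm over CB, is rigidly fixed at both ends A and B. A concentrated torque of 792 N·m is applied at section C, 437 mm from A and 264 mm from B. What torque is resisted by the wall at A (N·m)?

Compatibility: T_A·a/J_AC = T_B·b/J_CB with T_A + T_B = T₀.
J_AC = 1.39×10^-6 m⁴, J_CB = 4.84×10^-8 m⁴, so T_A = T₀·(J_AC/a)/((J_AC/a)+(J_CB/b)) = 748.7 N·m, T_B = 43.28 N·m.

749 N·m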